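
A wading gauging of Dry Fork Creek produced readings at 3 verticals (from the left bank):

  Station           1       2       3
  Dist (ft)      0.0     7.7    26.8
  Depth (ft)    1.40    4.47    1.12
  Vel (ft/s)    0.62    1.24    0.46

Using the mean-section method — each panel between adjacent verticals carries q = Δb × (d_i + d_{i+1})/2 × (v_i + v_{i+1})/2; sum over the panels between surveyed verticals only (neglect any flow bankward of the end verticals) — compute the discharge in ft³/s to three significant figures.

Panel 1-2: Δb = 7.7 ft, d̄ = (1.40+4.47)/2 = 2.935, v̄ = (0.62+1.24)/2 = 0.93 → q = 7.7×2.935×0.93 = 21.02 ft³/s
Panel 2-3: Δb = 19.1 ft, d̄ = (4.47+1.12)/2 = 2.795, v̄ = (1.24+0.46)/2 = 0.85 → q = 19.1×2.795×0.85 = 45.38 ft³/s
Q = Σ q = 66.39 ft³/s

66.4 ft³/s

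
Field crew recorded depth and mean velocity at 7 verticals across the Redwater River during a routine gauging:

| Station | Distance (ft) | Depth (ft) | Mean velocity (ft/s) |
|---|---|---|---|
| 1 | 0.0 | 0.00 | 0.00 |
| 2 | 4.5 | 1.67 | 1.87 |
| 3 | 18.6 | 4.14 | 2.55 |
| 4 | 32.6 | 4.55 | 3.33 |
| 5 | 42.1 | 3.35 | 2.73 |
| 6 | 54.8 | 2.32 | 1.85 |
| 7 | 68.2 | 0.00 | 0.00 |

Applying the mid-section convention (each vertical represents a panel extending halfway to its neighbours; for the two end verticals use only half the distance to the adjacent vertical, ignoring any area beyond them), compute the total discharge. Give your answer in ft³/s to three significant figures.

513 ft³/s

w_2 = (18.6 − 0.0)/2 = 9.3 ft; q_2 = 1.87 × 1.67 × 9.3 = 29.04 ft³/s
w_3 = (32.6 − 4.5)/2 = 14.05 ft; q_3 = 2.55 × 4.14 × 14.05 = 148.3 ft³/s
w_4 = (42.1 − 18.6)/2 = 11.75 ft; q_4 = 3.33 × 4.55 × 11.75 = 178.0 ft³/s
w_5 = (54.8 − 32.6)/2 = 11.1 ft; q_5 = 2.73 × 3.35 × 11.1 = 101.5 ft³/s
w_6 = (68.2 − 42.1)/2 = 13.05 ft; q_6 = 1.85 × 2.32 × 13.05 = 56.01 ft³/s
Stations 1, 7 contribute zero (depth or velocity is 0).
Q = Σ qᵢ = 512.9 ft³/s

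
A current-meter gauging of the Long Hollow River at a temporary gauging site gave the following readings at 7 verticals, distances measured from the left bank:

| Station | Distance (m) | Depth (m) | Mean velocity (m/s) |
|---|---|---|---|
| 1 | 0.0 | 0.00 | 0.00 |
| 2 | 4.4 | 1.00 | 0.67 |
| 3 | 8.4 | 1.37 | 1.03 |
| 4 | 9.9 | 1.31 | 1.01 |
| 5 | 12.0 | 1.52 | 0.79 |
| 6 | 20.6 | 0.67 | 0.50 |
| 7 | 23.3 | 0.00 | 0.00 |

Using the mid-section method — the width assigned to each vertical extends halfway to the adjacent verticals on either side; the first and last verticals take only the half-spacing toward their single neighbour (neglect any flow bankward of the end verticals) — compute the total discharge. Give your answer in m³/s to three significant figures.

17.4 m³/s

w_2 = (8.4 − 0.0)/2 = 4.2 m; q_2 = 0.67 × 1.00 × 4.2 = 2.814 m³/s
w_3 = (9.9 − 4.4)/2 = 2.75 m; q_3 = 1.03 × 1.37 × 2.75 = 3.881 m³/s
w_4 = (12.0 − 8.4)/2 = 1.8 m; q_4 = 1.01 × 1.31 × 1.8 = 2.382 m³/s
w_5 = (20.6 − 9.9)/2 = 5.35 m; q_5 = 0.79 × 1.52 × 5.35 = 6.424 m³/s
w_6 = (23.3 − 12.0)/2 = 5.65 m; q_6 = 0.50 × 0.67 × 5.65 = 1.893 m³/s
Stations 1, 7 contribute zero (depth or velocity is 0).
Q = Σ qᵢ = 17.39 m³/s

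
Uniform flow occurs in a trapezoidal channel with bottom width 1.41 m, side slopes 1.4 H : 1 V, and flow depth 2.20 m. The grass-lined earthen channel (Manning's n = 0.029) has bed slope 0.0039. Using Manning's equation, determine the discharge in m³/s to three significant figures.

A = (b + z·y)·y = (1.41 + 1.4×2.20)×2.20 = 9.878 m²
P = b + 2y√(1+z²) = 1.41 + 2×2.20×√(1+1.4²) = 8.980 m
R = A/P = 9.878/8.980 = 1.100 m
Q = (1/n)·A·R^(2/3)·S^(1/2) = (1/0.029) × 9.878 × 1.100^(2/3) × 0.0039^(1/2) = 22.67 m³/s

22.7 m³/s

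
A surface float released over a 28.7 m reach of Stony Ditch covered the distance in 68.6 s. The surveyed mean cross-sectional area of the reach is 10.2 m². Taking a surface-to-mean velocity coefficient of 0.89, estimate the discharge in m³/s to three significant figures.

3.80 m³/s

v_surface = L / t̄ = 28.7 / 68.6 = 0.4184 m/s
v_mean = 0.89 × 0.4184 = 0.3723 m/s
Q = A × v_mean = 10.2 × 0.3723 = 3.798 m³/s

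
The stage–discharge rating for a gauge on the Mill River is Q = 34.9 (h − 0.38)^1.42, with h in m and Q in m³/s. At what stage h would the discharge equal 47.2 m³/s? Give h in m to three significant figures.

h − h₀ = (Q/C)^(1/b) = (47.2/34.9)^(1/1.42) = 1.237 m
h = 0.38 + 1.237 = 1.617 m

1.62 m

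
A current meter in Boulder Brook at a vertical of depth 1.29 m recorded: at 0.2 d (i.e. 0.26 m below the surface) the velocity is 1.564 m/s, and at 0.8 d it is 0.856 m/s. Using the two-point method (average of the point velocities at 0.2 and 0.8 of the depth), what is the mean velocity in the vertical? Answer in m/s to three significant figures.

1.21 m/s

v̄ = (1.564 + 0.856) / 2 = 1.210 m/s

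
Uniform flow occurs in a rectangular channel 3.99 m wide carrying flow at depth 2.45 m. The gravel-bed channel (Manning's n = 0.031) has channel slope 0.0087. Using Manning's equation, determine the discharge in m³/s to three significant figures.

31.3 m³/s

A = b·y = 3.99 × 2.45 = 9.776 m²
P = b + 2y = 3.99 + 2×2.45 = 8.890 m
R = A/P = 9.776/8.890 = 1.100 m
Q = (1/n)·A·R^(2/3)·S^(1/2) = (1/0.031) × 9.776 × 1.100^(2/3) × 0.0087^(1/2) = 31.33 m³/s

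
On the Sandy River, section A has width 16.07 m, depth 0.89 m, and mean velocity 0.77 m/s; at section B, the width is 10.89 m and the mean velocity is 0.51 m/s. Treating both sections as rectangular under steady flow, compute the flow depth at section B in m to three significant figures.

Q = A₁V₁ = (16.07×0.89) × 0.77 = 11.01 m³/s
d₂ = Q/(b₂ V₂) = 11.01/(10.89×0.51) = 1.983 m

1.98 m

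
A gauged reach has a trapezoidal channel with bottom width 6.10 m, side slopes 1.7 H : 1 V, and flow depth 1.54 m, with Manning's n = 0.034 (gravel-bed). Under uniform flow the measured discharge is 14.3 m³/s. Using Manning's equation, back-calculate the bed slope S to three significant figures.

A = (b + z·y)·y = (6.10 + 1.7×1.54)×1.54 = 13.43 m²
P = b + 2y√(1+z²) = 6.10 + 2×1.54×√(1+1.7²) = 12.17 m
R = A/P = 13.43/12.17 = 1.103 m
S = (Q·n / (1·A·R^(2/3)))² = (14.3×0.034 / (1×13.43×1.067))² = 0.001151

0.00115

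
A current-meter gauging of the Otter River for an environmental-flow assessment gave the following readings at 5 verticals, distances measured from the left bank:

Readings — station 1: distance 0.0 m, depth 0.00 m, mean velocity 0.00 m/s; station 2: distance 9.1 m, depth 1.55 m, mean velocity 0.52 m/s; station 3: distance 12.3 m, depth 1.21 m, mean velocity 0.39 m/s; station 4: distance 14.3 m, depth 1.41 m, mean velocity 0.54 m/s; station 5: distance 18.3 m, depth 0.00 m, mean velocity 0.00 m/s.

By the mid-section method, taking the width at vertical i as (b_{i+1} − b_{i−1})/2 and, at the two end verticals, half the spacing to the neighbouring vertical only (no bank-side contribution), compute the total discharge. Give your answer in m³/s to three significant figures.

8.47 m³/s

w_2 = (12.3 − 0.0)/2 = 6.15 m; q_2 = 0.52 × 1.55 × 6.15 = 4.957 m³/s
w_3 = (14.3 − 9.1)/2 = 2.6 m; q_3 = 0.39 × 1.21 × 2.6 = 1.227 m³/s
w_4 = (18.3 − 12.3)/2 = 3 m; q_4 = 0.54 × 1.41 × 3 = 2.284 m³/s
Stations 1, 5 contribute zero (depth or velocity is 0).
Q = Σ qᵢ = 8.468 m³/s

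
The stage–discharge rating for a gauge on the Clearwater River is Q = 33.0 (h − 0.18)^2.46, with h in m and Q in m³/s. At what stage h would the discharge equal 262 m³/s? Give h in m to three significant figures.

2.50 m

h − h₀ = (Q/C)^(1/b) = (262/33.0)^(1/2.46) = 2.321 m
h = 0.18 + 2.321 = 2.501 m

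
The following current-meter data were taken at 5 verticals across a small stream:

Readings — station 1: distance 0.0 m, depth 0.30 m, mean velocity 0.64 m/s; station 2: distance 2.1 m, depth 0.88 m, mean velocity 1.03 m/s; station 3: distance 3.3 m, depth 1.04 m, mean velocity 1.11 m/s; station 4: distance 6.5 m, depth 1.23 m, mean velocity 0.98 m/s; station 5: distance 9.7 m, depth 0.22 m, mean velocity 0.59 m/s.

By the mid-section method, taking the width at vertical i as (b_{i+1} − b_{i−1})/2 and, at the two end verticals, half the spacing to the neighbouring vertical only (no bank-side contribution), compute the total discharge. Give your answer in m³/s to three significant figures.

w_1 = (2.1 − 0.0)/2 = 1.05 m; q_1 = 0.64 × 0.30 × 1.05 = 0.2016 m³/s
w_2 = (3.3 − 0.0)/2 = 1.65 m; q_2 = 1.03 × 0.88 × 1.65 = 1.496 m³/s
w_3 = (6.5 − 2.1)/2 = 2.2 m; q_3 = 1.11 × 1.04 × 2.2 = 2.540 m³/s
w_4 = (9.7 − 3.3)/2 = 3.2 m; q_4 = 0.98 × 1.23 × 3.2 = 3.857 m³/s
w_5 = (9.7 − 6.5)/2 = 1.6 m; q_5 = 0.59 × 0.22 × 1.6 = 0.2077 m³/s
Q = Σ qᵢ = 8.302 m³/s

8.30 m³/s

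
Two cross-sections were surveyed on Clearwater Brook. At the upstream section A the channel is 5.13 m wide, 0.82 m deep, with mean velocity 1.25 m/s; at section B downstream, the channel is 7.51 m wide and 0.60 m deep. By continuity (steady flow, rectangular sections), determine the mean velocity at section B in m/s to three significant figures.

1.17 m/s

Q = A₁V₁ = (5.13×0.82) × 1.25 = 5.258 m³/s
A₂ = 7.51 × 0.60 = 4.506 m²
V₂ = Q/A₂ = 5.258/4.506 = 1.167 m/s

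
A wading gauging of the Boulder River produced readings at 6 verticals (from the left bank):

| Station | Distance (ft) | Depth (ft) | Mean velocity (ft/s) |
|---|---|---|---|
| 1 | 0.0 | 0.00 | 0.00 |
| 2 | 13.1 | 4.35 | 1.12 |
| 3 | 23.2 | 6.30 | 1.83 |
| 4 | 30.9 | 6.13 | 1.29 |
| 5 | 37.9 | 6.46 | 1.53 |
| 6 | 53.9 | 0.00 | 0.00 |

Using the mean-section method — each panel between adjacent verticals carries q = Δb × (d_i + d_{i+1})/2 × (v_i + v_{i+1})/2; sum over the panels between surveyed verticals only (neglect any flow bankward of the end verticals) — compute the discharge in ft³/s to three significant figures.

272 ft³/s

Panel 1-2: Δb = 13.1 ft, d̄ = (0.00+4.35)/2 = 2.175, v̄ = (0.00+1.12)/2 = 0.56 → q = 13.1×2.175×0.56 = 15.96 ft³/s
Panel 2-3: Δb = 10.1 ft, d̄ = (4.35+6.30)/2 = 5.325, v̄ = (1.12+1.83)/2 = 1.475 → q = 10.1×5.325×1.475 = 79.33 ft³/s
Panel 3-4: Δb = 7.7 ft, d̄ = (6.30+6.13)/2 = 6.215, v̄ = (1.83+1.29)/2 = 1.56 → q = 7.7×6.215×1.56 = 74.65 ft³/s
Panel 4-5: Δb = 7 ft, d̄ = (6.13+6.46)/2 = 6.295, v̄ = (1.29+1.53)/2 = 1.41 → q = 7×6.295×1.41 = 62.13 ft³/s
Panel 5-6: Δb = 16 ft, d̄ = (6.46+0.00)/2 = 3.23, v̄ = (1.53+0.00)/2 = 0.765 → q = 16×3.23×0.765 = 39.54 ft³/s
Q = Σ q = 271.6 ft³/s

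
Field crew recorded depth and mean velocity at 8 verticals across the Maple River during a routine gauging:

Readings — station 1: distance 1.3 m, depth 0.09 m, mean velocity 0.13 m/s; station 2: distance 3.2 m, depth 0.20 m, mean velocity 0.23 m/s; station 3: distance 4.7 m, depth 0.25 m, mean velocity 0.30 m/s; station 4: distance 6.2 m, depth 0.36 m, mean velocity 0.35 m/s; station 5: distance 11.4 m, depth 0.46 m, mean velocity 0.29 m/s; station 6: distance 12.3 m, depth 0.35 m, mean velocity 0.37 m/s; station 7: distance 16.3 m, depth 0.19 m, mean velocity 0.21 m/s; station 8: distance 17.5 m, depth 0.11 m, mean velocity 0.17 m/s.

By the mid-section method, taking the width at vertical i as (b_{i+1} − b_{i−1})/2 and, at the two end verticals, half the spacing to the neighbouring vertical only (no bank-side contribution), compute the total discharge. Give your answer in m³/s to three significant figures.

w_1 = (3.2 − 1.3)/2 = 0.95 m; q_1 = 0.13 × 0.09 × 0.95 = 0.01112 m³/s
w_2 = (4.7 − 1.3)/2 = 1.7 m; q_2 = 0.23 × 0.20 × 1.7 = 0.07820 m³/s
w_3 = (6.2 − 3.2)/2 = 1.5 m; q_3 = 0.30 × 0.25 × 1.5 = 0.1125 m³/s
w_4 = (11.4 − 4.7)/2 = 3.35 m; q_4 = 0.35 × 0.36 × 3.35 = 0.4221 m³/s
w_5 = (12.3 − 6.2)/2 = 3.05 m; q_5 = 0.29 × 0.46 × 3.05 = 0.4069 m³/s
w_6 = (16.3 − 11.4)/2 = 2.45 m; q_6 = 0.37 × 0.35 × 2.45 = 0.3173 m³/s
w_7 = (17.5 − 12.3)/2 = 2.6 m; q_7 = 0.21 × 0.19 × 2.6 = 0.1037 m³/s
w_8 = (17.5 − 16.3)/2 = 0.6 m; q_8 = 0.17 × 0.11 × 0.6 = 0.01122 m³/s
Q = Σ qᵢ = 1.463 m³/s

1.46 m³/s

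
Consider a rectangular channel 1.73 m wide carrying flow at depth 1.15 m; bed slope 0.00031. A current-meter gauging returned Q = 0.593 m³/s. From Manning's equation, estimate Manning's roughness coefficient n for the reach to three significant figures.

A = b·y = 1.73 × 1.15 = 1.990 m²
P = b + 2y = 1.73 + 2×1.15 = 4.030 m
R = A/P = 1.990/4.030 = 0.4937 m
n = (1/Q)·A·R^(2/3)·S^(1/2) = (1/0.593) × 1.990 × 0.6246 × 0.01761 = 0.03690

0.0369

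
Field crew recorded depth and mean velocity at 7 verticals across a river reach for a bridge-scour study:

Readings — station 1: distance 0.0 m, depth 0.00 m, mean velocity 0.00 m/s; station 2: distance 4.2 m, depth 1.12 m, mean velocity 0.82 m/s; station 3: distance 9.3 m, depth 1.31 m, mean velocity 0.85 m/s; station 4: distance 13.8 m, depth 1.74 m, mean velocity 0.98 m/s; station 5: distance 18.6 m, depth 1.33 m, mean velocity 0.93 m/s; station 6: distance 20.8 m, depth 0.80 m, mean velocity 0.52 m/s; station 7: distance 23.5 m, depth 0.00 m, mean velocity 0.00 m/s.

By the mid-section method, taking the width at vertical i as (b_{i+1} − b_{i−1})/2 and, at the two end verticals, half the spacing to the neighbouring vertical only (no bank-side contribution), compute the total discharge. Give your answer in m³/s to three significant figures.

w_2 = (9.3 − 0.0)/2 = 4.65 m; q_2 = 0.82 × 1.12 × 4.65 = 4.271 m³/s
w_3 = (13.8 − 4.2)/2 = 4.8 m; q_3 = 0.85 × 1.31 × 4.8 = 5.345 m³/s
w_4 = (18.6 − 9.3)/2 = 4.65 m; q_4 = 0.98 × 1.74 × 4.65 = 7.929 m³/s
w_5 = (20.8 − 13.8)/2 = 3.5 m; q_5 = 0.93 × 1.33 × 3.5 = 4.329 m³/s
w_6 = (23.5 − 18.6)/2 = 2.45 m; q_6 = 0.52 × 0.80 × 2.45 = 1.019 m³/s
Stations 1, 7 contribute zero (depth or velocity is 0).
Q = Σ qᵢ = 22.89 m³/s

22.9 m³/s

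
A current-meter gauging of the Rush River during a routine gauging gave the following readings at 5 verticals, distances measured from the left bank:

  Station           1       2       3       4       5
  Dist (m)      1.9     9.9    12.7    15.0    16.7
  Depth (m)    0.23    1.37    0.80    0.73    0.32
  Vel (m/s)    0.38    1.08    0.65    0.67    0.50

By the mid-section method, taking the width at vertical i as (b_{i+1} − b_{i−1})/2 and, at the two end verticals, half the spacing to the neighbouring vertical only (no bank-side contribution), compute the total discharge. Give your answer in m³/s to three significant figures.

w_1 = (9.9 − 1.9)/2 = 4 m; q_1 = 0.38 × 0.23 × 4 = 0.3496 m³/s
w_2 = (12.7 − 1.9)/2 = 5.4 m; q_2 = 1.08 × 1.37 × 5.4 = 7.990 m³/s
w_3 = (15.0 − 9.9)/2 = 2.55 m; q_3 = 0.65 × 0.80 × 2.55 = 1.326 m³/s
w_4 = (16.7 − 12.7)/2 = 2 m; q_4 = 0.67 × 0.73 × 2 = 0.9782 m³/s
w_5 = (16.7 − 15.0)/2 = 0.85 m; q_5 = 0.50 × 0.32 × 0.85 = 0.1360 m³/s
Q = Σ qᵢ = 10.78 m³/s

10.8 m³/s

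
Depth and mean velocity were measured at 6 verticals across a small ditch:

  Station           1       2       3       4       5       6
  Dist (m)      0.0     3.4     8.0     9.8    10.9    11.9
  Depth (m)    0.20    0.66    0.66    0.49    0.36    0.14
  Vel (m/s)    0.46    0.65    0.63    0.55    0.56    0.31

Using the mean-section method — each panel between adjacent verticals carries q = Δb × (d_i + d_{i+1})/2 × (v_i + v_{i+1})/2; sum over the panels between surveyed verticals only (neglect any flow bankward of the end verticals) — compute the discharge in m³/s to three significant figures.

Panel 1-2: Δb = 3.4 m, d̄ = (0.20+0.66)/2 = 0.43, v̄ = (0.46+0.65)/2 = 0.555 → q = 3.4×0.43×0.555 = 0.8114 m³/s
Panel 2-3: Δb = 4.6 m, d̄ = (0.66+0.66)/2 = 0.66, v̄ = (0.65+0.63)/2 = 0.64 → q = 4.6×0.66×0.64 = 1.943 m³/s
Panel 3-4: Δb = 1.8 m, d̄ = (0.66+0.49)/2 = 0.575, v̄ = (0.63+0.55)/2 = 0.59 → q = 1.8×0.575×0.59 = 0.6107 m³/s
Panel 4-5: Δb = 1.1 m, d̄ = (0.49+0.36)/2 = 0.425, v̄ = (0.55+0.56)/2 = 0.555 → q = 1.1×0.425×0.555 = 0.2595 m³/s
Panel 5-6: Δb = 1 m, d̄ = (0.36+0.14)/2 = 0.25, v̄ = (0.56+0.31)/2 = 0.435 → q = 1×0.25×0.435 = 0.1088 m³/s
Q = Σ q = 3.733 m³/s

3.73 m³/s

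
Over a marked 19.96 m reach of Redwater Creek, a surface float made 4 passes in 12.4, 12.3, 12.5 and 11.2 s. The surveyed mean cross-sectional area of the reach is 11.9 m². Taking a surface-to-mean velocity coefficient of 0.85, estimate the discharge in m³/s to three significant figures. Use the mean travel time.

t̄ = (12.4 + 12.3 + 12.5 + 11.2) / 4 = 12.1 s
v_surface = L / t̄ = 19.96 / 12.1 = 1.650 m/s
v_mean = 0.85 × 1.650 = 1.402 m/s
Q = A × v_mean = 11.9 × 1.402 = 16.69 m³/s

16.7 m³/s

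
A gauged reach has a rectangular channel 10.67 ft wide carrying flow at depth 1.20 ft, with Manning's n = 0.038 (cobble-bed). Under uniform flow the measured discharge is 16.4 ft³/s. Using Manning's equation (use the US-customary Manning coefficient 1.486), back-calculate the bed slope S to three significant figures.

A = b·y = 10.67 × 1.20 = 12.80 ft²
P = b + 2y = 10.67 + 2×1.20 = 13.07 ft
R = A/P = 12.80/13.07 = 0.9796 ft
S = (Q·n / (1.486·A·R^(2/3)))² = (16.4×0.038 / (1.486×12.80×0.9864))² = 0.001103

0.00110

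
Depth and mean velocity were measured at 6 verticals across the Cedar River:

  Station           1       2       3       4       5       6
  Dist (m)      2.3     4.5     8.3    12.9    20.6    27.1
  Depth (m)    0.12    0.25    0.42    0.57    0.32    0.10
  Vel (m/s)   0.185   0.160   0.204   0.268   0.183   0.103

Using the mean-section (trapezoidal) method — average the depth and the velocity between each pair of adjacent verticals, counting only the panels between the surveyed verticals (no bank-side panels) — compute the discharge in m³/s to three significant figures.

1.81 m³/s

Panel 1-2: Δb = 2.2 m, d̄ = (0.12+0.25)/2 = 0.185, v̄ = (0.185+0.160)/2 = 0.1725 → q = 2.2×0.185×0.1725 = 0.07021 m³/s
Panel 2-3: Δb = 3.8 m, d̄ = (0.25+0.42)/2 = 0.335, v̄ = (0.160+0.204)/2 = 0.182 → q = 3.8×0.335×0.182 = 0.2317 m³/s
Panel 3-4: Δb = 4.6 m, d̄ = (0.42+0.57)/2 = 0.495, v̄ = (0.204+0.268)/2 = 0.236 → q = 4.6×0.495×0.236 = 0.5374 m³/s
Panel 4-5: Δb = 7.7 m, d̄ = (0.57+0.32)/2 = 0.445, v̄ = (0.268+0.183)/2 = 0.2255 → q = 7.7×0.445×0.2255 = 0.7727 m³/s
Panel 5-6: Δb = 6.5 m, d̄ = (0.32+0.10)/2 = 0.21, v̄ = (0.183+0.103)/2 = 0.143 → q = 6.5×0.21×0.143 = 0.1952 m³/s
Q = Σ q = 1.807 m³/s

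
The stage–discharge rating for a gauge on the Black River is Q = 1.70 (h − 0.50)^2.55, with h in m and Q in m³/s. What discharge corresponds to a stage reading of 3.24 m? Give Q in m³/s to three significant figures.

22.2 m³/s

Q = 1.70 × (3.24 − 0.50)^2.55 = 1.70 × 2.74^2.55 = 22.22 m³/s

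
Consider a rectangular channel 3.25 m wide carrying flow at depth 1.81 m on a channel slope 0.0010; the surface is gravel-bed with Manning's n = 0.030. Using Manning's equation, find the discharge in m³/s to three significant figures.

A = b·y = 3.25 × 1.81 = 5.883 m²
P = b + 2y = 3.25 + 2×1.81 = 6.870 m
R = A/P = 5.883/6.870 = 0.8563 m
Q = (1/n)·A·R^(2/3)·S^(1/2) = (1/0.030) × 5.883 × 0.8563^(2/3) × 0.0010^(1/2) = 5.591 m³/s

5.59 m³/s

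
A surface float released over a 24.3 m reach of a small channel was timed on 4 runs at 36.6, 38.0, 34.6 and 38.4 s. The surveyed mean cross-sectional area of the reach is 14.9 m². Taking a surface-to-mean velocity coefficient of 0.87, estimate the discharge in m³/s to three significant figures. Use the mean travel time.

8.54 m³/s

t̄ = (36.6 + 38.0 + 34.6 + 38.4) / 4 = 36.9 s
v_surface = L / t̄ = 24.3 / 36.9 = 0.6585 m/s
v_mean = 0.87 × 0.6585 = 0.5729 m/s
Q = A × v_mean = 14.9 × 0.5729 = 8.537 m³/s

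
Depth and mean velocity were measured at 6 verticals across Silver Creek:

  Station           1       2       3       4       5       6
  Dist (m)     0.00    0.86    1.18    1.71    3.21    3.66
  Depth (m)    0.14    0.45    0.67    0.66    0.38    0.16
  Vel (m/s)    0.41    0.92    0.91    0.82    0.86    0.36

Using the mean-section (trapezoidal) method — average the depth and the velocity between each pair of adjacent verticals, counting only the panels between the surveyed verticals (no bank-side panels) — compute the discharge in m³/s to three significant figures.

1.37 m³/s

Panel 1-2: Δb = 0.86 m, d̄ = (0.14+0.45)/2 = 0.295, v̄ = (0.41+0.92)/2 = 0.665 → q = 0.86×0.295×0.665 = 0.1687 m³/s
Panel 2-3: Δb = 0.32 m, d̄ = (0.45+0.67)/2 = 0.56, v̄ = (0.92+0.91)/2 = 0.915 → q = 0.32×0.56×0.915 = 0.1640 m³/s
Panel 3-4: Δb = 0.53 m, d̄ = (0.67+0.66)/2 = 0.665, v̄ = (0.91+0.82)/2 = 0.865 → q = 0.53×0.665×0.865 = 0.3049 m³/s
Panel 4-5: Δb = 1.5 m, d̄ = (0.66+0.38)/2 = 0.52, v̄ = (0.82+0.86)/2 = 0.84 → q = 1.5×0.52×0.84 = 0.6552 m³/s
Panel 5-6: Δb = 0.45 m, d̄ = (0.38+0.16)/2 = 0.27, v̄ = (0.86+0.36)/2 = 0.61 → q = 0.45×0.27×0.61 = 0.07412 m³/s
Q = Σ q = 1.367 m³/s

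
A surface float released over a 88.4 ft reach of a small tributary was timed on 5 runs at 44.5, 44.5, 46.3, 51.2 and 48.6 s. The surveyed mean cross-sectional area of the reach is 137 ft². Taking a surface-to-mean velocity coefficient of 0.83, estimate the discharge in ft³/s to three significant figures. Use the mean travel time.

t̄ = (44.5 + 44.5 + 46.3 + 51.2 + 48.6) / 5 = 47.02 s
v_surface = L / t̄ = 88.4 / 47.02 = 1.880 ft/s
v_mean = 0.83 × 1.880 = 1.560 ft/s
Q = A × v_mean = 137 × 1.560 = 213.8 ft³/s

214 ft³/s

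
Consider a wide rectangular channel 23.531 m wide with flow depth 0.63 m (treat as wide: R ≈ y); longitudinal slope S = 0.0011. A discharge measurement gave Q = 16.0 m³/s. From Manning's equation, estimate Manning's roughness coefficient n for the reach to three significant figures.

A = b·y = 23.531 × 0.63 = 14.82 m²
Wide channel: R ≈ y = 0.63 m
n = (1/Q)·A·R^(2/3)·S^(1/2) = (1/16.0) × 14.82 × 0.7349 × 0.03317 = 0.02258

0.0226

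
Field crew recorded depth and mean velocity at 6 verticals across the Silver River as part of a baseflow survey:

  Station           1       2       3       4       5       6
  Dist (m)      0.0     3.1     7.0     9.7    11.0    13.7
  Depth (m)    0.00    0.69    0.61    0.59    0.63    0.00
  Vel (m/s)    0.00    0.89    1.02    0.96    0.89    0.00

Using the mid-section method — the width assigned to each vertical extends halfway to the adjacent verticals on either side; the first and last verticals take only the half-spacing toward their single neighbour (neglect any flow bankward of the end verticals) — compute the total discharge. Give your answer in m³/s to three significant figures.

6.46 m³/s

w_2 = (7.0 − 0.0)/2 = 3.5 m; q_2 = 0.89 × 0.69 × 3.5 = 2.149 m³/s
w_3 = (9.7 − 3.1)/2 = 3.3 m; q_3 = 1.02 × 0.61 × 3.3 = 2.053 m³/s
w_4 = (11.0 − 7.0)/2 = 2 m; q_4 = 0.96 × 0.59 × 2 = 1.133 m³/s
w_5 = (13.7 − 9.7)/2 = 2 m; q_5 = 0.89 × 0.63 × 2 = 1.121 m³/s
Stations 1, 6 contribute zero (depth or velocity is 0).
Q = Σ qᵢ = 6.457 m³/s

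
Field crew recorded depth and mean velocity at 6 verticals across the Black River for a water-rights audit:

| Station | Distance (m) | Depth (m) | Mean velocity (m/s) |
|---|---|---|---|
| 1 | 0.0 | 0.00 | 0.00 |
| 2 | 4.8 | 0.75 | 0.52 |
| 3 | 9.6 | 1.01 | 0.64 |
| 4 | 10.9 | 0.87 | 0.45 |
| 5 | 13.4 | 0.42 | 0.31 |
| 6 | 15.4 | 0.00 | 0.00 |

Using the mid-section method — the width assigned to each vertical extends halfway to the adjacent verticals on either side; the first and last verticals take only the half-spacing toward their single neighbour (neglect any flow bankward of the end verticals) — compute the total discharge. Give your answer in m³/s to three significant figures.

w_2 = (9.6 − 0.0)/2 = 4.8 m; q_2 = 0.52 × 0.75 × 4.8 = 1.872 m³/s
w_3 = (10.9 − 4.8)/2 = 3.05 m; q_3 = 0.64 × 1.01 × 3.05 = 1.972 m³/s
w_4 = (13.4 − 9.6)/2 = 1.9 m; q_4 = 0.45 × 0.87 × 1.9 = 0.7439 m³/s
w_5 = (15.4 − 10.9)/2 = 2.25 m; q_5 = 0.31 × 0.42 × 2.25 = 0.2930 m³/s
Stations 1, 6 contribute zero (depth or velocity is 0).
Q = Σ qᵢ = 4.880 m³/s

4.88 m³/s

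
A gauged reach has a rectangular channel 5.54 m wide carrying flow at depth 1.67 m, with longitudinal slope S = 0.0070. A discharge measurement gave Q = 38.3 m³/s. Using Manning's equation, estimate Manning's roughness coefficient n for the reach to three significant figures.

0.0208

A = b·y = 5.54 × 1.67 = 9.252 m²
P = b + 2y = 5.54 + 2×1.67 = 8.880 m
R = A/P = 9.252/8.880 = 1.042 m
n = (1/Q)·A·R^(2/3)·S^(1/2) = (1/38.3) × 9.252 × 1.028 × 0.08367 = 0.02077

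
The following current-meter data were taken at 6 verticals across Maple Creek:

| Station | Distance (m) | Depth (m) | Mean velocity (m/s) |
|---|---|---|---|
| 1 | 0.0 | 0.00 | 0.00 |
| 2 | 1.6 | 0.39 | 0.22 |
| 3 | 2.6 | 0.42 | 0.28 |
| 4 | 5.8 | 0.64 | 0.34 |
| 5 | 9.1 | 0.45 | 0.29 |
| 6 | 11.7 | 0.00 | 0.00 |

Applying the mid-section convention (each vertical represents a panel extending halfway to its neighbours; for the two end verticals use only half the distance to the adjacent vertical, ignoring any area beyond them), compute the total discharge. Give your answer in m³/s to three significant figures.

w_2 = (2.6 − 0.0)/2 = 1.3 m; q_2 = 0.22 × 0.39 × 1.3 = 0.1115 m³/s
w_3 = (5.8 − 1.6)/2 = 2.1 m; q_3 = 0.28 × 0.42 × 2.1 = 0.2470 m³/s
w_4 = (9.1 − 2.6)/2 = 3.25 m; q_4 = 0.34 × 0.64 × 3.25 = 0.7072 m³/s
w_5 = (11.7 − 5.8)/2 = 2.95 m; q_5 = 0.29 × 0.45 × 2.95 = 0.3850 m³/s
Stations 1, 6 contribute zero (depth or velocity is 0).
Q = Σ qᵢ = 1.451 m³/s

1.45 m³/s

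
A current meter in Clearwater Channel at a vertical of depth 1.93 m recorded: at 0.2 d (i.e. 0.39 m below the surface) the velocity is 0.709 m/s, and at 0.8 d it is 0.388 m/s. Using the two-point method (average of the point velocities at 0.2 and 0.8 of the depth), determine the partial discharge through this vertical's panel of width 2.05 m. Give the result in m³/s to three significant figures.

2.17 m³/s

v̄ = (0.709 + 0.388) / 2 = 0.5485 m/s
q = v̄ × d × w = 0.5485 × 1.93 × 2.05 = 2.170 m³/s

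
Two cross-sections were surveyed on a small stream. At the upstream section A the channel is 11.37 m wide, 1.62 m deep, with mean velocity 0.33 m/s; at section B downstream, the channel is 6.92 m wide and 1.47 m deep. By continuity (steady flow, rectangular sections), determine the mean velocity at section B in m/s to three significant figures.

0.598 m/s

Q = A₁V₁ = (11.37×1.62) × 0.33 = 6.078 m³/s
A₂ = 6.92 × 1.47 = 10.17 m²
V₂ = Q/A₂ = 6.078/10.17 = 0.5975 m/s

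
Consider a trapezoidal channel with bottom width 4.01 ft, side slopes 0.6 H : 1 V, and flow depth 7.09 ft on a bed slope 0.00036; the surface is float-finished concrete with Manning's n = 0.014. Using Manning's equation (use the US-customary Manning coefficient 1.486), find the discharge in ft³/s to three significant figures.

237 ft³/s

A = (b + z·y)·y = (4.01 + 0.6×7.09)×7.09 = 58.59 ft²
P = b + 2y√(1+z²) = 4.01 + 2×7.09×√(1+0.6²) = 20.55 ft
R = A/P = 58.59/20.55 = 2.852 ft
Q = (1.486/n)·A·R^(2/3)·S^(1/2) = (1.486/0.014) × 58.59 × 2.852^(2/3) × 0.00036^(1/2) = 237.3 ft³/s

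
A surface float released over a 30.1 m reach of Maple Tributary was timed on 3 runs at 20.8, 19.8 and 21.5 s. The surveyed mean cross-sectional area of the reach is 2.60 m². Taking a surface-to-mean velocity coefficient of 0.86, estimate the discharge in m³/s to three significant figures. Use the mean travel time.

3.25 m³/s

t̄ = (20.8 + 19.8 + 21.5) / 3 = 20.7 s
v_surface = L / t̄ = 30.1 / 20.7 = 1.454 m/s
v_mean = 0.86 × 1.454 = 1.251 m/s
Q = A × v_mean = 2.60 × 1.251 = 3.251 m³/s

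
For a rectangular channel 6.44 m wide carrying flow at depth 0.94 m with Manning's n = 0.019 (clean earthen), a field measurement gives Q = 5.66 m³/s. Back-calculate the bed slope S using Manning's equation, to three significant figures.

A = b·y = 6.44 × 0.94 = 6.054 m²
P = b + 2y = 6.44 + 2×0.94 = 8.320 m
R = A/P = 6.054/8.320 = 0.7276 m
S = (Q·n / (1·A·R^(2/3)))² = (5.66×0.019 / (1×6.054×0.8090))² = 0.0004822

0.000482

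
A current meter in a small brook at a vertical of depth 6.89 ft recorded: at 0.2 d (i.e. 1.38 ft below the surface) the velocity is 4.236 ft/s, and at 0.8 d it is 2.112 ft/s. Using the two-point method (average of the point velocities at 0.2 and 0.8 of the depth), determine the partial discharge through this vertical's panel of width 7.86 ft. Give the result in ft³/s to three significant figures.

172 ft³/s

v̄ = (4.236 + 2.112) / 2 = 3.174 ft/s
q = v̄ × d × w = 3.174 × 6.89 × 7.86 = 171.9 ft³/s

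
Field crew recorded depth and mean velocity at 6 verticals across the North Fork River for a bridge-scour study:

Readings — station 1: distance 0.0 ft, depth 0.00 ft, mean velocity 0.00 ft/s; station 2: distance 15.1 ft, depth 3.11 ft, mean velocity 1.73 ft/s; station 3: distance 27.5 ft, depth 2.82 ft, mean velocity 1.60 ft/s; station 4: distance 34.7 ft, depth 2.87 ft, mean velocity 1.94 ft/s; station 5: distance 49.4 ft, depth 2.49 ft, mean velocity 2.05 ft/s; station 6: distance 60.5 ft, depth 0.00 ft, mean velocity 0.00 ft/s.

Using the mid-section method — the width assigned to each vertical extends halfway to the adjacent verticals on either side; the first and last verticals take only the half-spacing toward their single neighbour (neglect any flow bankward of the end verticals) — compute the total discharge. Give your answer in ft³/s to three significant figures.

245 ft³/s

w_2 = (27.5 − 0.0)/2 = 13.75 ft; q_2 = 1.73 × 3.11 × 13.75 = 73.98 ft³/s
w_3 = (34.7 − 15.1)/2 = 9.8 ft; q_3 = 1.60 × 2.82 × 9.8 = 44.22 ft³/s
w_4 = (49.4 − 27.5)/2 = 10.95 ft; q_4 = 1.94 × 2.87 × 10.95 = 60.97 ft³/s
w_5 = (60.5 − 34.7)/2 = 12.9 ft; q_5 = 2.05 × 2.49 × 12.9 = 65.85 ft³/s
Stations 1, 6 contribute zero (depth or velocity is 0).
Q = Σ qᵢ = 245.0 ft³/s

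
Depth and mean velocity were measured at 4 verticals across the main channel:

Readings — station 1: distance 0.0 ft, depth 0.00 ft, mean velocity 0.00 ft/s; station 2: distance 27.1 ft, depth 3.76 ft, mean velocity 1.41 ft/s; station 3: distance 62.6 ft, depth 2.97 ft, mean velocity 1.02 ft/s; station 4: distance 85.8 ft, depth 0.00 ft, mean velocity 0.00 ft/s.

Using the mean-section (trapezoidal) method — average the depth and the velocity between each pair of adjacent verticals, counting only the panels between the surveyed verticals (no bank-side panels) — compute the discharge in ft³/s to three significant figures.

Panel 1-2: Δb = 27.1 ft, d̄ = (0.00+3.76)/2 = 1.88, v̄ = (0.00+1.41)/2 = 0.705 → q = 27.1×1.88×0.705 = 35.92 ft³/s
Panel 2-3: Δb = 35.5 ft, d̄ = (3.76+2.97)/2 = 3.365, v̄ = (1.41+1.02)/2 = 1.215 → q = 35.5×3.365×1.215 = 145.1 ft³/s
Panel 3-4: Δb = 23.2 ft, d̄ = (2.97+0.00)/2 = 1.485, v̄ = (1.02+0.00)/2 = 0.51 → q = 23.2×1.485×0.51 = 17.57 ft³/s
Q = Σ q = 198.6 ft³/s

199 ft³/s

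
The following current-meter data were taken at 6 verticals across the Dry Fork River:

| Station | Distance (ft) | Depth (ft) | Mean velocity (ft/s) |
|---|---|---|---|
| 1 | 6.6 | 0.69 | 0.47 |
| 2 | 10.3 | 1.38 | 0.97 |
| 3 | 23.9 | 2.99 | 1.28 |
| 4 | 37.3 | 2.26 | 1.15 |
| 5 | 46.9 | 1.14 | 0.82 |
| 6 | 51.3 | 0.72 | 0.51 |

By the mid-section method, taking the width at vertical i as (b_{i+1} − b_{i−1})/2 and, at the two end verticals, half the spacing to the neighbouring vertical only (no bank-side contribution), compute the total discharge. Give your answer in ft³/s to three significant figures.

w_1 = (10.3 − 6.6)/2 = 1.85 ft; q_1 = 0.47 × 0.69 × 1.85 = 0.6000 ft³/s
w_2 = (23.9 − 6.6)/2 = 8.65 ft; q_2 = 0.97 × 1.38 × 8.65 = 11.58 ft³/s
w_3 = (37.3 − 10.3)/2 = 13.5 ft; q_3 = 1.28 × 2.99 × 13.5 = 51.67 ft³/s
w_4 = (46.9 − 23.9)/2 = 11.5 ft; q_4 = 1.15 × 2.26 × 11.5 = 29.89 ft³/s
w_5 = (51.3 − 37.3)/2 = 7 ft; q_5 = 0.82 × 1.14 × 7 = 6.544 ft³/s
w_6 = (51.3 − 46.9)/2 = 2.2 ft; q_6 = 0.51 × 0.72 × 2.2 = 0.8078 ft³/s
Q = Σ qᵢ = 101.1 ft³/s

101 ft³/s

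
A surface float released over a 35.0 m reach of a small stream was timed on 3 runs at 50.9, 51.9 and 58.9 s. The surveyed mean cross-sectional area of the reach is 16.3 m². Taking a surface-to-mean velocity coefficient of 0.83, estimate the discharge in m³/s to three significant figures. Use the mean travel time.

8.79 m³/s

t̄ = (50.9 + 51.9 + 58.9) / 3 = 53.9 s
v_surface = L / t̄ = 35.0 / 53.9 = 0.6494 m/s
v_mean = 0.83 × 0.6494 = 0.5390 m/s
Q = A × v_mean = 16.3 × 0.5390 = 8.785 m³/s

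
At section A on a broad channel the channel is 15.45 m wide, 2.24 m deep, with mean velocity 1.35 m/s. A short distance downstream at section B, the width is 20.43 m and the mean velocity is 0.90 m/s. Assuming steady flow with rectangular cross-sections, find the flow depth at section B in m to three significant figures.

Q = A₁V₁ = (15.45×2.24) × 1.35 = 46.72 m³/s
d₂ = Q/(b₂ V₂) = 46.72/(20.43×0.90) = 2.541 m

2.54 m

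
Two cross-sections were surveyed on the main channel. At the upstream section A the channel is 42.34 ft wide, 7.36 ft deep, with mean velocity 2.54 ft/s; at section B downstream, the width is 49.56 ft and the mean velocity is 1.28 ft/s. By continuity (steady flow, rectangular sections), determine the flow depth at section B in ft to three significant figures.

Q = A₁V₁ = (42.34×7.36) × 2.54 = 791.5 ft³/s
d₂ = Q/(b₂ V₂) = 791.5/(49.56×1.28) = 12.48 ft

12.5 ft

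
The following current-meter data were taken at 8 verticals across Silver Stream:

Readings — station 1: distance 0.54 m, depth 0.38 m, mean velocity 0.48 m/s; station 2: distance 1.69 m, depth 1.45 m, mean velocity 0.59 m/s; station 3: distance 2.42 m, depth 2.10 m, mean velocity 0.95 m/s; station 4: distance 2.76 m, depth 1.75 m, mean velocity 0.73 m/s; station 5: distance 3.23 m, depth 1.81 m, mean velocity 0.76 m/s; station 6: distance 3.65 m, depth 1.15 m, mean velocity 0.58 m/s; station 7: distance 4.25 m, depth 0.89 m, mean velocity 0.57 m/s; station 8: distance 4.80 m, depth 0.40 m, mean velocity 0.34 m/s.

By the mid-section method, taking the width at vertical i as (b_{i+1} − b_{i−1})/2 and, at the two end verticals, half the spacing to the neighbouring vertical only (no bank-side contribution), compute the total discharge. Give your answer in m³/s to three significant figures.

w_1 = (1.69 − 0.54)/2 = 0.575 m; q_1 = 0.48 × 0.38 × 0.575 = 0.1049 m³/s
w_2 = (2.42 − 0.54)/2 = 0.94 m; q_2 = 0.59 × 1.45 × 0.94 = 0.8042 m³/s
w_3 = (2.76 − 1.69)/2 = 0.535 m; q_3 = 0.95 × 2.10 × 0.535 = 1.067 m³/s
w_4 = (3.23 − 2.42)/2 = 0.405 m; q_4 = 0.73 × 1.75 × 0.405 = 0.5174 m³/s
w_5 = (3.65 − 2.76)/2 = 0.445 m; q_5 = 0.76 × 1.81 × 0.445 = 0.6121 m³/s
w_6 = (4.25 − 3.23)/2 = 0.51 m; q_6 = 0.58 × 1.15 × 0.51 = 0.3402 m³/s
w_7 = (4.80 − 3.65)/2 = 0.575 m; q_7 = 0.57 × 0.89 × 0.575 = 0.2917 m³/s
w_8 = (4.80 − 4.25)/2 = 0.275 m; q_8 = 0.34 × 0.40 × 0.275 = 0.03740 m³/s
Q = Σ qᵢ = 3.775 m³/s

3.78 m³/s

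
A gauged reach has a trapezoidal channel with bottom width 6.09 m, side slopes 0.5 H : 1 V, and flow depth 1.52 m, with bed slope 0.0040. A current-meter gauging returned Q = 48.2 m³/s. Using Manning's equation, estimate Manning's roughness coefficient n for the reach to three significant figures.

0.0145

A = (b + z·y)·y = (6.09 + 0.5×1.52)×1.52 = 10.41 m²
P = b + 2y√(1+z²) = 6.09 + 2×1.52×√(1+0.5²) = 9.489 m
R = A/P = 10.41/9.489 = 1.097 m
n = (1/Q)·A·R^(2/3)·S^(1/2) = (1/48.2) × 10.41 × 1.064 × 0.06325 = 0.01453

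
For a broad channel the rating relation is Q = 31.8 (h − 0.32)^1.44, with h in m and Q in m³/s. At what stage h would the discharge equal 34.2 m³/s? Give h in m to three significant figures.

1.37 m

h − h₀ = (Q/C)^(1/b) = (34.2/31.8)^(1/1.44) = 1.052 m
h = 0.32 + 1.052 = 1.372 m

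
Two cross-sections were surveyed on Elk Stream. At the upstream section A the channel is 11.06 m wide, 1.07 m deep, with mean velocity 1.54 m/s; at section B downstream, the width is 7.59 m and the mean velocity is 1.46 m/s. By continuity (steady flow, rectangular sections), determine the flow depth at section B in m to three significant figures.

Q = A₁V₁ = (11.06×1.07) × 1.54 = 18.22 m³/s
d₂ = Q/(b₂ V₂) = 18.22/(7.59×1.46) = 1.645 m

1.64 m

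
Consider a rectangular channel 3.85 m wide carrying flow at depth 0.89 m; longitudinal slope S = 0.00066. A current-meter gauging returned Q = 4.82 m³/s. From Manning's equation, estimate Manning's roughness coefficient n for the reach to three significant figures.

A = b·y = 3.85 × 0.89 = 3.427 m²
P = b + 2y = 3.85 + 2×0.89 = 5.630 m
R = A/P = 3.427/5.630 = 0.6086 m
n = (1/Q)·A·R^(2/3)·S^(1/2) = (1/4.82) × 3.427 × 0.7182 × 0.02569 = 0.01312

0.0131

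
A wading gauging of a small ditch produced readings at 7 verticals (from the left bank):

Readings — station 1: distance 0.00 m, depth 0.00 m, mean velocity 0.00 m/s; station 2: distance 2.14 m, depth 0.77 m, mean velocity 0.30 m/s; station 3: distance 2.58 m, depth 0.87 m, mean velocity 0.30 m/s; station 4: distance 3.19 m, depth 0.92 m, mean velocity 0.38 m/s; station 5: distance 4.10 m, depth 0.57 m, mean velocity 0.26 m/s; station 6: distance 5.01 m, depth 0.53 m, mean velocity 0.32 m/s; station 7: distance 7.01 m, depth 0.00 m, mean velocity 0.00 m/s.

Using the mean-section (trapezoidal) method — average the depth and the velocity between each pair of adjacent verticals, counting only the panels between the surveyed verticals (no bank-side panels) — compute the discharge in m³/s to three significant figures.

Panel 1-2: Δb = 2.14 m, d̄ = (0.00+0.77)/2 = 0.385, v̄ = (0.00+0.30)/2 = 0.15 → q = 2.14×0.385×0.15 = 0.1236 m³/s
Panel 2-3: Δb = 0.44 m, d̄ = (0.77+0.87)/2 = 0.82, v̄ = (0.30+0.30)/2 = 0.3 → q = 0.44×0.82×0.3 = 0.1082 m³/s
Panel 3-4: Δb = 0.61 m, d̄ = (0.87+0.92)/2 = 0.895, v̄ = (0.30+0.38)/2 = 0.34 → q = 0.61×0.895×0.34 = 0.1856 m³/s
Panel 4-5: Δb = 0.91 m, d̄ = (0.92+0.57)/2 = 0.745, v̄ = (0.38+0.26)/2 = 0.32 → q = 0.91×0.745×0.32 = 0.2169 m³/s
Panel 5-6: Δb = 0.91 m, d̄ = (0.57+0.53)/2 = 0.55, v̄ = (0.26+0.32)/2 = 0.29 → q = 0.91×0.55×0.29 = 0.1451 m³/s
Panel 6-7: Δb = 2 m, d̄ = (0.53+0.00)/2 = 0.265, v̄ = (0.32+0.00)/2 = 0.16 → q = 2×0.265×0.16 = 0.08480 m³/s
Q = Σ q = 0.8643 m³/s

0.864 m³/s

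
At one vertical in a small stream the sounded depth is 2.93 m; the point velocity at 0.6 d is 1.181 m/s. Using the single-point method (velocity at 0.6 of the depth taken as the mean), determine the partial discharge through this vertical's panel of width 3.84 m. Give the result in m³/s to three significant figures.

13.3 m³/s

v̄ = v₀.₆ = 1.181 m/s
q = v̄ × d × w = 1.181 × 2.93 × 3.84 = 13.29 m³/s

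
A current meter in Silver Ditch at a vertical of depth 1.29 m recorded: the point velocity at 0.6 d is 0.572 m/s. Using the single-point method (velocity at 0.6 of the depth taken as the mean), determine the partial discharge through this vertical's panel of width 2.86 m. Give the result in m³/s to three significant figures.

v̄ = v₀.₆ = 0.572 m/s
q = v̄ × d × w = 0.5720 × 1.29 × 2.86 = 2.110 m³/s

2.11 m³/s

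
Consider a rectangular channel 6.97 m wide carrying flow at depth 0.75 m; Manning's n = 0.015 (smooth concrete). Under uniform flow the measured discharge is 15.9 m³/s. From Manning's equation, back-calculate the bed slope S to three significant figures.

0.00396

A = b·y = 6.97 × 0.75 = 5.228 m²
P = b + 2y = 6.97 + 2×0.75 = 8.470 m
R = A/P = 5.228/8.470 = 0.6172 m
S = (Q·n / (1·A·R^(2/3)))² = (15.9×0.015 / (1×5.228×0.7249))² = 0.003961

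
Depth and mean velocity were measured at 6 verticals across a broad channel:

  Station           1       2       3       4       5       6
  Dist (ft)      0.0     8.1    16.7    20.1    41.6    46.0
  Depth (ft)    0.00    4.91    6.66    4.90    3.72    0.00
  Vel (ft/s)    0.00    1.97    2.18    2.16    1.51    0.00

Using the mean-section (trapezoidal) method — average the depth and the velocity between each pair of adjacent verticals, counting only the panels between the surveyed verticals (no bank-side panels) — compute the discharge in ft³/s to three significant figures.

Panel 1-2: Δb = 8.1 ft, d̄ = (0.00+4.91)/2 = 2.455, v̄ = (0.00+1.97)/2 = 0.985 → q = 8.1×2.455×0.985 = 19.59 ft³/s
Panel 2-3: Δb = 8.6 ft, d̄ = (4.91+6.66)/2 = 5.785, v̄ = (1.97+2.18)/2 = 2.075 → q = 8.6×5.785×2.075 = 103.2 ft³/s
Panel 3-4: Δb = 3.4 ft, d̄ = (6.66+4.90)/2 = 5.78, v̄ = (2.18+2.16)/2 = 2.17 → q = 3.4×5.78×2.17 = 42.64 ft³/s
Panel 4-5: Δb = 21.5 ft, d̄ = (4.90+3.72)/2 = 4.31, v̄ = (2.16+1.51)/2 = 1.835 → q = 21.5×4.31×1.835 = 170.0 ft³/s
Panel 5-6: Δb = 4.4 ft, d̄ = (3.72+0.00)/2 = 1.86, v̄ = (1.51+0.00)/2 = 0.755 → q = 4.4×1.86×0.755 = 6.179 ft³/s
Q = Σ q = 341.7 ft³/s

342 ft³/s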